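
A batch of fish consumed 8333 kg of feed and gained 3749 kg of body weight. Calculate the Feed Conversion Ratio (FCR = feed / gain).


FCR = feed consumed / weight gained
FCR = 8333 kg / 3749 kg = 2.22273

2.22273


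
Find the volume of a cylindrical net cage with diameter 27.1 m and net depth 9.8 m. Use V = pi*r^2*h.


r = d/2 = 27.1/2 = 13.55 m
Base area = pi*r^2 = pi*13.55^2 = 576.80427 m^2
Volume = 576.80427 * 9.8 = 5652.68 m^3

5652.68 m^3


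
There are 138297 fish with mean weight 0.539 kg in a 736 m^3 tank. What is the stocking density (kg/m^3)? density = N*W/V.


Total biomass = 138297 fish * 0.539 kg = 74542.083 kg
Density = total biomass / volume = 74542.083 / 736 = 101.28 kg/m^3

101.28 kg/m^3


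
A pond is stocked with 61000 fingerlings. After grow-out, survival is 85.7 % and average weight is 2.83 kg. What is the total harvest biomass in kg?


Survivors = 61000 * 85.7/100 = 52277 fish
Harvest biomass = survivors * W_f = 52277 * 2.83 = 147943.91 kg

147943.91 kg


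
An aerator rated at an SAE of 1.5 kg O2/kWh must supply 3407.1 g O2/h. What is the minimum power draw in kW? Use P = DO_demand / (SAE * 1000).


SAE in g O2/kWh = 1.5 * 1000 = 1500 g/kWh
P = DO_demand / SAE_g = 3407.1 / 1500 = 2.2714 kW

2.2714 kW


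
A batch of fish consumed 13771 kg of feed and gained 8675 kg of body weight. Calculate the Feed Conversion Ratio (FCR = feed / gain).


FCR = feed consumed / weight gained
FCR = 13771 kg / 8675 kg = 1.58744

1.58744


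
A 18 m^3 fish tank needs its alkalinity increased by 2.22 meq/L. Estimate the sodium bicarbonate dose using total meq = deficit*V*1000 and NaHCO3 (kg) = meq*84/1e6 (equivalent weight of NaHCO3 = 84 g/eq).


Tank volume in L = 18 m^3 * 1000 = 18000 L
Total meq required = 2.22 meq/L * 18000 L = 39960 meq
NaHCO3 mass = 39960 meq * 84 mg/meq / 1e6 = 3.35664 kg

3.35664 kg


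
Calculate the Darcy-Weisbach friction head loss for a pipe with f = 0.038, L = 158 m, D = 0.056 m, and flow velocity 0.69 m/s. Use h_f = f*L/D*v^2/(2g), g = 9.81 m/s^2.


v^2 = 0.69^2 = 0.4761 m^2/s^2
L/D = 158/0.056 = 2821.4286
h_f = f*(L/D)*v^2/(2g) = 0.038 * 2821.4286 * 0.4761 / 19.62 = 2.60167 m

2.60167 m


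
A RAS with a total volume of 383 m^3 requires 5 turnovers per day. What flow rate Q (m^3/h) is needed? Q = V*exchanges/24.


Daily recirculation volume = 383 m^3 * 5 = 1915 m^3/day
Flow rate Q = daily volume / 24 h = 1915 / 24 = 79.7917 m^3/h

79.7917 m^3/h


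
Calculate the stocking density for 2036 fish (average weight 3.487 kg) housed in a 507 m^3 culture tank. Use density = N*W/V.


Total biomass = 2036 fish * 3.487 kg = 7099.532 kg
Density = total biomass / volume = 7099.532 / 507 = 14.003 kg/m^3

14.003 kg/m^3


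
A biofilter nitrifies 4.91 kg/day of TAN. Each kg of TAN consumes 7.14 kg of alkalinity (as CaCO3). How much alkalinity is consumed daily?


Alkalinity factor: 7.14 kg CaCO3 consumed per kg TAN nitrified
alk = 4.91 kg TAN * 7.14 = 35.0574 kg CaCO3/day

35.0574 kg CaCO3/day


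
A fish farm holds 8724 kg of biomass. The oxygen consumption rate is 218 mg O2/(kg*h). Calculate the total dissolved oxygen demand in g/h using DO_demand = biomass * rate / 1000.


Total O2 consumption (mg/h) = 8724 kg * 218 mg/(kg*h) = 1901832 mg/h
Convert to g/h: 1901832 / 1000 = 1901.832 g/h

1901.832 g/h


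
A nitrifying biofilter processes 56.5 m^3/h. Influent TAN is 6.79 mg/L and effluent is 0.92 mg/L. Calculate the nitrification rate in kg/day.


Concentration drop: TAN_in - TAN_out = 6.79 - 0.92 = 5.87 mg/L
Hourly TAN removed = Q * dTAN = 56.5 m^3/h * 5.87 mg/L = 331.655 g/h  (m^3/h * mg/L = g/h)
Daily TAN removed = 331.655 * 24 = 7959.72 g/day
Convert to kg/day: 7959.72 / 1000 = 7.95972 kg/day

7.95972 kg/day


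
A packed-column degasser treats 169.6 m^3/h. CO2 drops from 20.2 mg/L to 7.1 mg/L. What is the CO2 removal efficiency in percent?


CO2_out / CO2_in = 7.1 / 20.2 = 0.35148515
Fraction remaining = 0.35148515
efficiency = (1 - 0.35148515) * 100 = 64.8515 %

64.8515 %


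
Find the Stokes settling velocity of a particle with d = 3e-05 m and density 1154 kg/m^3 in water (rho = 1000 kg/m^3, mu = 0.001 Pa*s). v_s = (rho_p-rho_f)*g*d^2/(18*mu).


Density difference: rho_p - rho_f = 1154 - 1000 = 154 kg/m^3
d^2 = (3e-05)^2 = 9e-10 m^2
Numerator = (rho_p - rho_f) * g * d^2 = 154 * 9.81 * 9e-10 = 1.359666e-06
Denominator = 18 * mu = 18 * 0.001 = 0.018
v_s = 1.359666e-06 / 0.018 = 7.5537e-05 m/s
Check: Re = rho_f * v_s * d / mu = 1000 * 7.5537e-05 * 3e-05 / 0.001 = 0.00227 < 1, so Stokes' law applies.

7.5537e-05 m/s


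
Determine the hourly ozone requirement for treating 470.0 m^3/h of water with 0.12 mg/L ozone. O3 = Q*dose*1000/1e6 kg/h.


O3 demand (mg/h) = Q * dose * 1000 = 470.0 * 0.12 * 1000 = 56400 mg/h
Convert mg to kg: 56400 / 1e6 = 0.0564 kg/h

0.0564 kg/h


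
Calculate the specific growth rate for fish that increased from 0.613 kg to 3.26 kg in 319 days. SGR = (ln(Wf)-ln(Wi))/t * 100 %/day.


ln(W_f) = ln(3.26) = 1.1817272
ln(W_i) = ln(0.613) = -0.48939034
ln(W_f) - ln(W_i) = 1.1817272 - -0.48939034 = 1.6711175
SGR = 1.6711175 / 319 * 100 = 0.523861 %/day

0.523861 %/day


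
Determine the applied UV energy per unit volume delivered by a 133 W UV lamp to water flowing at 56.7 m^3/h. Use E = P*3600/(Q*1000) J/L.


Energy delivered per hour = 133 W * 3600 s = 478800 J/h
Volume treated per hour = 56.7 m^3/h * 1000 = 56700 L/h
dose = 478800 / 56700 = 8.44444 J/L

8.44444 J/L


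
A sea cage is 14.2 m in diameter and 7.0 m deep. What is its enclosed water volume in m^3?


r = d/2 = 14.2/2 = 7.1 m
Base area = pi*r^2 = pi*7.1^2 = 158.36769 m^2
Volume = 158.36769 * 7.0 = 1108.57 m^3

1108.57 m^3


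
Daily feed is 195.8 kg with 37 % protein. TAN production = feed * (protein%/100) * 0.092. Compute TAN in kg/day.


Protein in feed = 195.8 * 37/100 = 72.446 kg/day
TAN = protein * 0.092 = 72.446 * 0.092 = 6.665032 kg/day

6.665032 kg/day


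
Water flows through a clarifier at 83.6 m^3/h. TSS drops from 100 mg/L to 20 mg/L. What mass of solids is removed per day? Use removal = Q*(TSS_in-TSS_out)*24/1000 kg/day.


Concentration drop: TSS_in - TSS_out = 100 - 20 = 80 mg/L
Hourly solids removed = Q * dTSS = 83.6 m^3/h * 80 mg/L = 6688 g/h  (m^3/h * mg/L = g/h)
Daily solids removed = 6688 * 24 = 160512 g/day
Convert g to kg: 160512 / 1000 = 160.512 kg/day

160.512 kg/day


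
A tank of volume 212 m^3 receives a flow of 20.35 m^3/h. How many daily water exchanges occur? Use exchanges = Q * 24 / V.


Daily flow volume = 20.35 m^3/h * 24 h = 488.4 m^3/day
Exchanges = daily flow / tank volume = 488.4 / 212 = 2.30377 exchanges/day

2.30377 exchanges/day


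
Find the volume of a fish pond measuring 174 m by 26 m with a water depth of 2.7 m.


Base area = L * W = 174 * 26 = 4524 m^2
Volume = area * depth = 4524 * 2.7 = 12214.8 m^3

12214.8 m^3


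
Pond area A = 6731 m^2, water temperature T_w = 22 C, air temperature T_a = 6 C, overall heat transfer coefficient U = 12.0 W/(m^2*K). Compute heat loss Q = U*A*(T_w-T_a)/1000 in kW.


Temperature difference dT = 22 - 6 = 16 K
Heat loss (W) = U * A * dT = 12.0 * 6731 * 16 = 1292352 W
Convert to kW: 1292352 / 1000 = 1292.352 kW

1292.352 kW


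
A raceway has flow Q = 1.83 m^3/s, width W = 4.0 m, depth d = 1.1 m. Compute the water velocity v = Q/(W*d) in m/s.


Cross-sectional area = W * d = 4.0 * 1.1 = 4.4 m^2
Velocity = Q / A = 1.83 / 4.4 = 0.415909 m/s

0.415909 m/s


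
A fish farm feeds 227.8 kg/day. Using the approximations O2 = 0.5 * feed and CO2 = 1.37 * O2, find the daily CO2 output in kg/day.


O2 = 227.8 * 0.5 = 113.9
CO2 = 113.9 * 1.37 = 156.043

156.043 kg/day


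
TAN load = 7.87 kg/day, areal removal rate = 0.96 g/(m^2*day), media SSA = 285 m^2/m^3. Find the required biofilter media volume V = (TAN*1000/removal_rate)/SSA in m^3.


A = 7.87*1000 / 0.96 = 8197.9167 m^2
V = 8197.9167 / 285 = 28.7646

28.7646 m^3


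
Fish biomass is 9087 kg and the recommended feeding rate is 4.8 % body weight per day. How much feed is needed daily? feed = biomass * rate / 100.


Feeding rate fraction = 4.8% / 100 = 0.048
Daily feed = 9087 kg * 0.048 = 436.176 kg/day

436.176 kg/day


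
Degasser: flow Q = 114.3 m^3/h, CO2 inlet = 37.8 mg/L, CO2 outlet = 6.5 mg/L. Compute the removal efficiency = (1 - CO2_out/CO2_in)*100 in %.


CO2_out / CO2_in = 6.5 / 37.8 = 0.17195767
Fraction remaining = 0.17195767
efficiency = (1 - 0.17195767) * 100 = 82.8042 %

82.8042 %


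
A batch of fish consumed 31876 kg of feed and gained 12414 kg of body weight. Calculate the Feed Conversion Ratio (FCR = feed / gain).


FCR = feed consumed / weight gained
FCR = 31876 kg / 12414 kg = 2.56775

2.56775


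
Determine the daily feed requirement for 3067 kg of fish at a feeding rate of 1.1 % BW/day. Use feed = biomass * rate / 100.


Feeding rate fraction = 1.1% / 100 = 0.011
Daily feed = 3067 kg * 0.011 = 33.737 kg/day

33.737 kg/day


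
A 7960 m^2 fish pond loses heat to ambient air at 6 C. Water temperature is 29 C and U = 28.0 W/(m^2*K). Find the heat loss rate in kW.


Temperature difference dT = 29 - 6 = 23 K
Heat loss (W) = U * A * dT = 28.0 * 7960 * 23 = 5126240 W
Convert to kW: 5126240 / 1000 = 5126.24 kW

5126.24 kW


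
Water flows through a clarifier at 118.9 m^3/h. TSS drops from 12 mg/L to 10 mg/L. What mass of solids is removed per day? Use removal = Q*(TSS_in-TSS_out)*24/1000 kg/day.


Concentration drop: TSS_in - TSS_out = 12 - 10 = 2 mg/L
Hourly solids removed = Q * dTSS = 118.9 m^3/h * 2 mg/L = 237.8 g/h  (m^3/h * mg/L = g/h)
Daily solids removed = 237.8 * 24 = 5707.2 g/day
Convert g to kg: 5707.2 / 1000 = 5.7072 kg/day

5.7072 kg/day


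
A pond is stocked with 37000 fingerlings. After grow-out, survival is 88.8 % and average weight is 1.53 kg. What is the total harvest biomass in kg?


Survivors = 37000 * 88.8/100 = 32856 fish
Harvest biomass = survivors * W_f = 32856 * 1.53 = 50269.68 kg

50269.68 kg


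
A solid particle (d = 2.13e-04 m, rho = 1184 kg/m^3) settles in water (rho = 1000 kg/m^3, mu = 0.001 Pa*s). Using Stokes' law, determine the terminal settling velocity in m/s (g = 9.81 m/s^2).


Density difference: rho_p - rho_f = 1184 - 1000 = 184 kg/m^3
d^2 = (2.13e-04)^2 = 4.5369e-08 m^2
Numerator = (rho_p - rho_f) * g * d^2 = 184 * 9.81 * 4.5369e-08 = 8.189286e-05
Denominator = 18 * mu = 18 * 0.001 = 0.018
v_s = 8.189286e-05 / 0.018 = 0.0045496 m/s
Check: Re = rho_f * v_s * d / mu = 1000 * 0.0045496 * 2.13e-04 / 0.001 = 0.969 < 1, so Stokes' law applies.

0.0045496 m/s


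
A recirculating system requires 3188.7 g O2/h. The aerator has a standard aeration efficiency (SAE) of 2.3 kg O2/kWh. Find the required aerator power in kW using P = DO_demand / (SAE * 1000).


SAE in g O2/kWh = 2.3 * 1000 = 2300 g/kWh
P = DO_demand / SAE_g = 3188.7 / 2300 = 1.38639 kW

1.38639 kW


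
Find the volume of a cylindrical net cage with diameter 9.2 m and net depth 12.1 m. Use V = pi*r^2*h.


r = d/2 = 9.2/2 = 4.6 m
Base area = pi*r^2 = pi*4.6^2 = 66.476101 m^2
Volume = 66.476101 * 12.1 = 804.361 m^3

804.361 m^3


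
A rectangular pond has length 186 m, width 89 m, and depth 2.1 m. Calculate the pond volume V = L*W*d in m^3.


Base area = L * W = 186 * 89 = 16554 m^2
Volume = area * depth = 16554 * 2.1 = 34763.4 m^3

34763.4 m^3


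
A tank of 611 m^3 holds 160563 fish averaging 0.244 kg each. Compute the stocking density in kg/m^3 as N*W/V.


Total biomass = 160563 fish * 0.244 kg = 39177.372 kg
Density = total biomass / volume = 39177.372 / 611 = 64.1201 kg/m^3

64.1201 kg/m^3


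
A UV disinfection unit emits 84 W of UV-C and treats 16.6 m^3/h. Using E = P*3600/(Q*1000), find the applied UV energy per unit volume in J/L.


Energy delivered per hour = 84 W * 3600 s = 302400 J/h
Volume treated per hour = 16.6 m^3/h * 1000 = 16600 L/h
dose = 302400 / 16600 = 18.2169 J/L

18.2169 J/L


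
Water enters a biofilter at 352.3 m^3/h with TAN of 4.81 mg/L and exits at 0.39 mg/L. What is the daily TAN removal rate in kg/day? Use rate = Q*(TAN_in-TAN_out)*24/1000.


Concentration drop: TAN_in - TAN_out = 4.81 - 0.39 = 4.42 mg/L
Hourly TAN removed = Q * dTAN = 352.3 m^3/h * 4.42 mg/L = 1557.166 g/h  (m^3/h * mg/L = g/h)
Daily TAN removed = 1557.166 * 24 = 37371.984 g/day
Convert to kg/day: 37371.984 / 1000 = 37.371984 kg/day

37.371984 kg/day


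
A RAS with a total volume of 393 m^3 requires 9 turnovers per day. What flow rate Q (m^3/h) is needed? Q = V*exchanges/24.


Daily recirculation volume = 393 m^3 * 9 = 3537 m^3/day
Flow rate Q = daily volume / 24 h = 3537 / 24 = 147.375 m^3/h

147.375 m^3/h


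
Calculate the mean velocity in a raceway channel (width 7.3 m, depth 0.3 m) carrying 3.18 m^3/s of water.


Cross-sectional area = W * d = 7.3 * 0.3 = 2.19 m^2
Velocity = Q / A = 3.18 / 2.19 = 1.45205 m/s

1.45205 m/s


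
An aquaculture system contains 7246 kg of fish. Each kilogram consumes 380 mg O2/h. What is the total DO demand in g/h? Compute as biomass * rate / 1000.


Total O2 consumption (mg/h) = 7246 kg * 380 mg/(kg*h) = 2753480 mg/h
Convert to g/h: 2753480 / 1000 = 2753.48 g/h

2753.48 g/h


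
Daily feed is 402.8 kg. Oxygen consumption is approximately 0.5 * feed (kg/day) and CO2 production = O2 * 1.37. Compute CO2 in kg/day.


O2 = 402.8 * 0.5 = 201.4
CO2 = 201.4 * 1.37 = 275.918

275.918 kg/day


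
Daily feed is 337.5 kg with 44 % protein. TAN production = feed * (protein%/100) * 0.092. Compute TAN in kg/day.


Protein in feed = 337.5 * 44/100 = 148.5 kg/day
TAN = protein * 0.092 = 148.5 * 0.092 = 13.662 kg/day

13.662 kg/day


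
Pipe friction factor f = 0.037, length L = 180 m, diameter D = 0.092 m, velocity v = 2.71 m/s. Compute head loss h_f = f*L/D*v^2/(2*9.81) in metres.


v^2 = 2.71^2 = 7.3441 m^2/s^2
L/D = 180/0.092 = 1956.5217
h_f = f*(L/D)*v^2/(2g) = 0.037 * 1956.5217 * 7.3441 / 19.62 = 27.0973 m

27.0973 m


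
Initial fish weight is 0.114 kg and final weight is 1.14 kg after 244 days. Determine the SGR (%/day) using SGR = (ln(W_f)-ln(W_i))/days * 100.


ln(W_f) = ln(1.14) = 0.13102826
ln(W_i) = ln(0.114) = -2.1715568
ln(W_f) - ln(W_i) = 0.13102826 - -2.1715568 = 2.3025851
SGR = 2.3025851 / 244 * 100 = 0.943682 %/day

0.943682 %/day


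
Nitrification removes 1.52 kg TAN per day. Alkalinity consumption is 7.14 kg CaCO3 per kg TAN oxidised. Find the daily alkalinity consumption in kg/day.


Alkalinity factor: 7.14 kg CaCO3 consumed per kg TAN nitrified
alk = 1.52 kg TAN * 7.14 = 10.8528 kg CaCO3/day

10.8528 kg CaCO3/day


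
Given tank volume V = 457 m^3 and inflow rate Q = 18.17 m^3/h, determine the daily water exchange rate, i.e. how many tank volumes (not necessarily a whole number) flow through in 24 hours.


Daily flow volume = 18.17 m^3/h * 24 h = 436.08 m^3/day
Exchanges = daily flow / tank volume = 436.08 / 457 = 0.954223 exchanges/day

0.954223 exchanges/day


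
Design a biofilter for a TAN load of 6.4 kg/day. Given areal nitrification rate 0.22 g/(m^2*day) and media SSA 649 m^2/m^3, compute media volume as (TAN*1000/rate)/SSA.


A = 6.4*1000 / 0.22 = 29090.909 m^2
V = 29090.909 / 649 = 44.8242

44.8242 m^3


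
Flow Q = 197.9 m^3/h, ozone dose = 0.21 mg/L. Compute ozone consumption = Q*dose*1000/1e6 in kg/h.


O3 demand (mg/h) = Q * dose * 1000 = 197.9 * 0.21 * 1000 = 41559 mg/h
Convert mg to kg: 41559 / 1e6 = 0.041559 kg/h

0.041559 kg/h


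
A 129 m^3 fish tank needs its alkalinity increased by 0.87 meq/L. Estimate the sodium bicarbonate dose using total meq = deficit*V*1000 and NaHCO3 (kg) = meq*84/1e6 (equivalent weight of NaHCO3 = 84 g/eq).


Tank volume in L = 129 m^3 * 1000 = 129000 L
Total meq required = 0.87 meq/L * 129000 L = 112230 meq
NaHCO3 mass = 112230 meq * 84 mg/meq / 1e6 = 9.42732 kg

9.42732 kg


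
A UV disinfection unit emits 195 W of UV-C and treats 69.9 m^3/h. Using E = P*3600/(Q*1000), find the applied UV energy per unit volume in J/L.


Energy delivered per hour = 195 W * 3600 s = 702000 J/h
Volume treated per hour = 69.9 m^3/h * 1000 = 69900 L/h
dose = 702000 / 69900 = 10.0429 J/L

10.0429 J/L


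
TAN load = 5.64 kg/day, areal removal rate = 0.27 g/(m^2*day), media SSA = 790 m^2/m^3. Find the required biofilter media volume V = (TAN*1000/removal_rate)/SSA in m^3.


A = 5.64*1000 / 0.27 = 20888.889 m^2
V = 20888.889 / 790 = 26.4416

26.4416 m^3


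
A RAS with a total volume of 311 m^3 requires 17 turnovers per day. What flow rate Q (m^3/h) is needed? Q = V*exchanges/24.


Daily recirculation volume = 311 m^3 * 17 = 5287 m^3/day
Flow rate Q = daily volume / 24 h = 5287 / 24 = 220.292 m^3/h

220.292 m^3/h


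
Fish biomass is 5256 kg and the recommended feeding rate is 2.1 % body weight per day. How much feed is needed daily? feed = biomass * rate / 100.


Feeding rate fraction = 2.1% / 100 = 0.021
Daily feed = 5256 kg * 0.021 = 110.376 kg/day

110.376 kg/day


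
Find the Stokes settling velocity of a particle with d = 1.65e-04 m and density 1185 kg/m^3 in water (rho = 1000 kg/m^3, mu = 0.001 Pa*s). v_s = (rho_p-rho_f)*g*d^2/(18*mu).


Density difference: rho_p - rho_f = 1185 - 1000 = 185 kg/m^3
d^2 = (1.65e-04)^2 = 2.7225e-08 m^2
Numerator = (rho_p - rho_f) * g * d^2 = 185 * 9.81 * 2.7225e-08 = 4.9409291e-05
Denominator = 18 * mu = 18 * 0.001 = 0.018
v_s = 4.9409291e-05 / 0.018 = 0.00274496 m/s
Check: Re = rho_f * v_s * d / mu = 1000 * 0.00274496 * 1.65e-04 / 0.001 = 0.453 < 1, so Stokes' law applies.

0.00274496 m/s


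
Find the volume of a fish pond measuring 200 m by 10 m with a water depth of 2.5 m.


Base area = L * W = 200 * 10 = 2000 m^2
Volume = area * depth = 2000 * 2.5 = 5000 m^3

5000 m^3


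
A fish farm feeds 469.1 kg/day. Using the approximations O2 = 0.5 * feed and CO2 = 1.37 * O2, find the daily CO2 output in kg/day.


O2 = 469.1 * 0.5 = 234.55
CO2 = 234.55 * 1.37 = 321.3335

321.3335 kg/day


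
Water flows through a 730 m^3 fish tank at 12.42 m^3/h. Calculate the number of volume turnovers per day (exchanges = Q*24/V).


Daily flow volume = 12.42 m^3/h * 24 h = 298.08 m^3/day
Exchanges = daily flow / tank volume = 298.08 / 730 = 0.408329 exchanges/day

0.408329 exchanges/day


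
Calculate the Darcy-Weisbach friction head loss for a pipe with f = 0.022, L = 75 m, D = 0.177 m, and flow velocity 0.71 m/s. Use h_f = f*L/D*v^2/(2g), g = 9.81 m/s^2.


v^2 = 0.71^2 = 0.5041 m^2/s^2
L/D = 75/0.177 = 423.72881
h_f = f*(L/D)*v^2/(2g) = 0.022 * 423.72881 * 0.5041 / 19.62 = 0.239513 m

0.239513 m


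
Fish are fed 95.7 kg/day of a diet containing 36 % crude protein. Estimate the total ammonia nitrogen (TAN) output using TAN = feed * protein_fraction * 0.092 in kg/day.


Protein in feed = 95.7 * 36/100 = 34.452 kg/day
TAN = protein * 0.092 = 34.452 * 0.092 = 3.169584 kg/day

3.169584 kg/day


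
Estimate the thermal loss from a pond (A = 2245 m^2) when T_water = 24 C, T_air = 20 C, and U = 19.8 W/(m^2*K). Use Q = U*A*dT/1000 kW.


Temperature difference dT = 24 - 20 = 4 K
Heat loss (W) = U * A * dT = 19.8 * 2245 * 4 = 177804 W
Convert to kW: 177804 / 1000 = 177.804 kW

177.804 kW


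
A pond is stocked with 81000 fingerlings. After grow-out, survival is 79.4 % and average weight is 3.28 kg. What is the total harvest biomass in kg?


Survivors = 81000 * 79.4/100 = 64314 fish
Harvest biomass = survivors * W_f = 64314 * 3.28 = 210949.92 kg

210949.92 kg


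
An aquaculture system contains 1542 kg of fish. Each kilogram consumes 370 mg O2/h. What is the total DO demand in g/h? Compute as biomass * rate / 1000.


Total O2 consumption (mg/h) = 1542 kg * 370 mg/(kg*h) = 570540 mg/h
Convert to g/h: 570540 / 1000 = 570.54 g/h

570.54 g/h


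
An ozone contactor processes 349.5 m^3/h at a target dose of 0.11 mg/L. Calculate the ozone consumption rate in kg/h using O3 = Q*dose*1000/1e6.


O3 demand (mg/h) = Q * dose * 1000 = 349.5 * 0.11 * 1000 = 38445 mg/h
Convert mg to kg: 38445 / 1e6 = 0.038445 kg/h

0.038445 kg/h


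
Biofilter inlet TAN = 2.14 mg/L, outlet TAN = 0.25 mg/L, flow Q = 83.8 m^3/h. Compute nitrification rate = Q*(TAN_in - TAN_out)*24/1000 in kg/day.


Concentration drop: TAN_in - TAN_out = 2.14 - 0.25 = 1.89 mg/L
Hourly TAN removed = Q * dTAN = 83.8 m^3/h * 1.89 mg/L = 158.382 g/h  (m^3/h * mg/L = g/h)
Daily TAN removed = 158.382 * 24 = 3801.168 g/day
Convert to kg/day: 3801.168 / 1000 = 3.801168 kg/day

3.801168 kg/day


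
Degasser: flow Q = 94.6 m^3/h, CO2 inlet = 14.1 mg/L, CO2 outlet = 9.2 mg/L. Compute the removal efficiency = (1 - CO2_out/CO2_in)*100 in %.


CO2_out / CO2_in = 9.2 / 14.1 = 0.65248227
Fraction remaining = 0.65248227
efficiency = (1 - 0.65248227) * 100 = 34.7518 %

34.7518 %


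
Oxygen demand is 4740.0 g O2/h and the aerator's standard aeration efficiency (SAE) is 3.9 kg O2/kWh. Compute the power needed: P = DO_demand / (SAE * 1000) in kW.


SAE in g O2/kWh = 3.9 * 1000 = 3900 g/kWh
P = DO_demand / SAE_g = 4740.0 / 3900 = 1.21538 kW

1.21538 kW


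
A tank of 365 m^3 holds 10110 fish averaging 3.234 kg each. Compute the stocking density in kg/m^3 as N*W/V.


Total biomass = 10110 fish * 3.234 kg = 32695.74 kg
Density = total biomass / volume = 32695.74 / 365 = 89.5774 kg/m^3

89.5774 kg/m^3


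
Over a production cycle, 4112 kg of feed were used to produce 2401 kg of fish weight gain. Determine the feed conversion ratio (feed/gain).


FCR = feed consumed / weight gained
FCR = 4112 kg / 2401 kg = 1.71262

1.71262


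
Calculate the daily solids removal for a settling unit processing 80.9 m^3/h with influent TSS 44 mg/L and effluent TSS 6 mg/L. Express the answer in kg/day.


Concentration drop: TSS_in - TSS_out = 44 - 6 = 38 mg/L
Hourly solids removed = Q * dTSS = 80.9 m^3/h * 38 mg/L = 3074.2 g/h  (m^3/h * mg/L = g/h)
Daily solids removed = 3074.2 * 24 = 73780.8 g/day
Convert g to kg: 73780.8 / 1000 = 73.7808 kg/day

73.7808 kg/day


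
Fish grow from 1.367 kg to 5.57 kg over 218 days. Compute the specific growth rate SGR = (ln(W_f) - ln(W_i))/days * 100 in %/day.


ln(W_f) = ln(5.57) = 1.7173951
ln(W_i) = ln(1.367) = 0.31261856
ln(W_f) - ln(W_i) = 1.7173951 - 0.31261856 = 1.4047765
SGR = 1.4047765 / 218 * 100 = 0.644393 %/day

0.644393 %/day


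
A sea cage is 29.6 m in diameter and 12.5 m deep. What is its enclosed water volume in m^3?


r = d/2 = 29.6/2 = 14.8 m
Base area = pi*r^2 = pi*14.8^2 = 688.13445 m^2
Volume = 688.13445 * 12.5 = 8601.68 m^3

8601.68 m^3


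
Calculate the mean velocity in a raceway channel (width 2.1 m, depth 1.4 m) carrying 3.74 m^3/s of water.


Cross-sectional area = W * d = 2.1 * 1.4 = 2.94 m^2
Velocity = Q / A = 3.74 / 2.94 = 1.27211 m/s

1.27211 m/s


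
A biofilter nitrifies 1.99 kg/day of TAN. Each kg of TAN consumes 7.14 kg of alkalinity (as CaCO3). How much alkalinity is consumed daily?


Alkalinity factor: 7.14 kg CaCO3 consumed per kg TAN nitrified
alk = 1.99 kg TAN * 7.14 = 14.2086 kg CaCO3/day

14.2086 kg CaCO3/day


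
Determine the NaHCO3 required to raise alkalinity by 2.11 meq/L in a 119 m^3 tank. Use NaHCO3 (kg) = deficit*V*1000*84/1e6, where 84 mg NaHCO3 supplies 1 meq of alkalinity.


Tank volume in L = 119 m^3 * 1000 = 119000 L
Total meq required = 2.11 meq/L * 119000 L = 251090 meq
NaHCO3 mass = 251090 meq * 84 mg/meq / 1e6 = 21.0916 kg

21.0916 kg


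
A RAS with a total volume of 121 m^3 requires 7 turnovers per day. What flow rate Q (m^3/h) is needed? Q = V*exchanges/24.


Daily recirculation volume = 121 m^3 * 7 = 847 m^3/day
Flow rate Q = daily volume / 24 h = 847 / 24 = 35.2917 m^3/h

35.2917 m^3/h


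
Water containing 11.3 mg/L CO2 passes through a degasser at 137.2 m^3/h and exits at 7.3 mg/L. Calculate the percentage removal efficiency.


CO2_out / CO2_in = 7.3 / 11.3 = 0.6460177
Fraction remaining = 0.6460177
efficiency = (1 - 0.6460177) * 100 = 35.3982 %

35.3982 %


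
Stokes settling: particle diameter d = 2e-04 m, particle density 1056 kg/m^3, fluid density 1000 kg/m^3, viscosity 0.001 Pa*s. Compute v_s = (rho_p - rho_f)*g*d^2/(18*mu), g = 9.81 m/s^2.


Density difference: rho_p - rho_f = 1056 - 1000 = 56 kg/m^3
d^2 = (2e-04)^2 = 4e-08 m^2
Numerator = (rho_p - rho_f) * g * d^2 = 56 * 9.81 * 4e-08 = 2.19744e-05
Denominator = 18 * mu = 18 * 0.001 = 0.018
v_s = 2.19744e-05 / 0.018 = 0.0012208 m/s
Check: Re = rho_f * v_s * d / mu = 1000 * 0.0012208 * 2e-04 / 0.001 = 0.244 < 1, so Stokes' law applies.

0.0012208 m/s


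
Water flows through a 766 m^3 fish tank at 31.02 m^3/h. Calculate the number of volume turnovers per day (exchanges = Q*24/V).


Daily flow volume = 31.02 m^3/h * 24 h = 744.48 m^3/day
Exchanges = daily flow / tank volume = 744.48 / 766 = 0.971906 exchanges/day

0.971906 exchanges/day


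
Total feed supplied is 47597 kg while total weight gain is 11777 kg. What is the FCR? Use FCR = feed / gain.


FCR = feed consumed / weight gained
FCR = 47597 kg / 11777 kg = 4.04152

4.04152


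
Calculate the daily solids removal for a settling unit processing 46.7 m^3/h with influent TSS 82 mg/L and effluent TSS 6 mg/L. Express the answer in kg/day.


Concentration drop: TSS_in - TSS_out = 82 - 6 = 76 mg/L
Hourly solids removed = Q * dTSS = 46.7 m^3/h * 76 mg/L = 3549.2 g/h  (m^3/h * mg/L = g/h)
Daily solids removed = 3549.2 * 24 = 85180.8 g/day
Convert g to kg: 85180.8 / 1000 = 85.1808 kg/day

85.1808 kg/day


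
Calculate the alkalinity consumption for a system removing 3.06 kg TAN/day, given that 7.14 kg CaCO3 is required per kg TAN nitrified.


Alkalinity factor: 7.14 kg CaCO3 consumed per kg TAN nitrified
alk = 3.06 kg TAN * 7.14 = 21.8484 kg CaCO3/day

21.8484 kg CaCO3/day


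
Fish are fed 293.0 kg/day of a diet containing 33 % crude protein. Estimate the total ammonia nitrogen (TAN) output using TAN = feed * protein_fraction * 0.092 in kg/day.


Protein in feed = 293.0 * 33/100 = 96.69 kg/day
TAN = protein * 0.092 = 96.69 * 0.092 = 8.89548 kg/day

8.89548 kg/day


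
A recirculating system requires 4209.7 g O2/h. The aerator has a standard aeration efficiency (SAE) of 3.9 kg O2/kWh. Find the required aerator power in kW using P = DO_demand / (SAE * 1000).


SAE in g O2/kWh = 3.9 * 1000 = 3900 g/kWh
P = DO_demand / SAE_g = 4209.7 / 3900 = 1.07941 kW

1.07941 kW


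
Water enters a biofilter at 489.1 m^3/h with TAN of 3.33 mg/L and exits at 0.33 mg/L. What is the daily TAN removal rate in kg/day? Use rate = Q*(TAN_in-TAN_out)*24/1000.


Concentration drop: TAN_in - TAN_out = 3.33 - 0.33 = 3 mg/L
Hourly TAN removed = Q * dTAN = 489.1 m^3/h * 3 mg/L = 1467.3 g/h  (m^3/h * mg/L = g/h)
Daily TAN removed = 1467.3 * 24 = 35215.2 g/day
Convert to kg/day: 35215.2 / 1000 = 35.2152 kg/day

35.2152 kg/day


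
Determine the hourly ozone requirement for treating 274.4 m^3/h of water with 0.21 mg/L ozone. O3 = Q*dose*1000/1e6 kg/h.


O3 demand (mg/h) = Q * dose * 1000 = 274.4 * 0.21 * 1000 = 57624 mg/h
Convert mg to kg: 57624 / 1e6 = 0.057624 kg/h

0.057624 kg/h


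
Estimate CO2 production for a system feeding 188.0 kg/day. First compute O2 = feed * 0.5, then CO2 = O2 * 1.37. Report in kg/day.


O2 = 188.0 * 0.5 = 94
CO2 = 94 * 1.37 = 128.78

128.78 kg/day


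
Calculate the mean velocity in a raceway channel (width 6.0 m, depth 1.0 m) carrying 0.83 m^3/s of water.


Cross-sectional area = W * d = 6.0 * 1.0 = 6 m^2
Velocity = Q / A = 0.83 / 6 = 0.138333 m/s

0.138333 m/s


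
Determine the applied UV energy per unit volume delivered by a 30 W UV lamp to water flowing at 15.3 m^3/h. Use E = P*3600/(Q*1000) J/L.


Energy delivered per hour = 30 W * 3600 s = 108000 J/h
Volume treated per hour = 15.3 m^3/h * 1000 = 15300 L/h
dose = 108000 / 15300 = 7.05882 J/L

7.05882 J/L


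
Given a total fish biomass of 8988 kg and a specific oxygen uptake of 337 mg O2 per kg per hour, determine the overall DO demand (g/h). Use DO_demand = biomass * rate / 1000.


Total O2 consumption (mg/h) = 8988 kg * 337 mg/(kg*h) = 3028956 mg/h
Convert to g/h: 3028956 / 1000 = 3028.956 g/h

3028.956 g/h


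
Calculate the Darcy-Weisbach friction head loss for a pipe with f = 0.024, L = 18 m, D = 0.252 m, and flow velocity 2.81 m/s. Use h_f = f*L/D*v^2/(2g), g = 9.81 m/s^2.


v^2 = 2.81^2 = 7.8961 m^2/s^2
L/D = 18/0.252 = 71.428571
h_f = f*(L/D)*v^2/(2g) = 0.024 * 71.428571 * 7.8961 / 19.62 = 0.689917 m

0.689917 m


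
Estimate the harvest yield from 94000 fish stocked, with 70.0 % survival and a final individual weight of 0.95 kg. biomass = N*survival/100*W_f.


Survivors = 94000 * 70.0/100 = 65800 fish
Harvest biomass = survivors * W_f = 65800 * 0.95 = 62510 kg

62510 kg


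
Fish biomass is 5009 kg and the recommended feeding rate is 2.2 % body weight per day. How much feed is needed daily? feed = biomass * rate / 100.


Feeding rate fraction = 2.2% / 100 = 0.022
Daily feed = 5009 kg * 0.022 = 110.198 kg/day

110.198 kg/day


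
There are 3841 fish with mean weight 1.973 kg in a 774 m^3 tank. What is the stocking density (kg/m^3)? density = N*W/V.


Total biomass = 3841 fish * 1.973 kg = 7578.293 kg
Density = total biomass / volume = 7578.293 / 774 = 9.79108 kg/m^3

9.79108 kg/m^3


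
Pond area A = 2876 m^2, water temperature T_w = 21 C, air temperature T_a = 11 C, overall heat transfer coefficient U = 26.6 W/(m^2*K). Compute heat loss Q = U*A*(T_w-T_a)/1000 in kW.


Temperature difference dT = 21 - 11 = 10 K
Heat loss (W) = U * A * dT = 26.6 * 2876 * 10 = 765016 W
Convert to kW: 765016 / 1000 = 765.016 kW

765.016 kW


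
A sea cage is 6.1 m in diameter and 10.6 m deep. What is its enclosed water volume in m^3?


r = d/2 = 6.1/2 = 3.05 m
Base area = pi*r^2 = pi*3.05^2 = 29.224666 m^2
Volume = 29.224666 * 10.6 = 309.781 m^3

309.781 m^3


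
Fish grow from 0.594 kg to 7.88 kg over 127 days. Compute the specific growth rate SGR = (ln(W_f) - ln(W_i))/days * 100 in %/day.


ln(W_f) = ln(7.88) = 2.0643279
ln(W_i) = ln(0.594) = -0.52087596
ln(W_f) - ln(W_i) = 2.0643279 - -0.52087596 = 2.5852039
SGR = 2.5852039 / 127 * 100 = 2.03559 %/day

2.03559 %/day


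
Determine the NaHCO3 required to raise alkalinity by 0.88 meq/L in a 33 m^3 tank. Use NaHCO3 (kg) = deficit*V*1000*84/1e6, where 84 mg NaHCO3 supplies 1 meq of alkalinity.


Tank volume in L = 33 m^3 * 1000 = 33000 L
Total meq required = 0.88 meq/L * 33000 L = 29040 meq
NaHCO3 mass = 29040 meq * 84 mg/meq / 1e6 = 2.43936 kg

2.43936 kg


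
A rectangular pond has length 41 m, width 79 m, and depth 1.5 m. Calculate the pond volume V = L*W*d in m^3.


Base area = L * W = 41 * 79 = 3239 m^2
Volume = area * depth = 3239 * 1.5 = 4858.5 m^3

4858.5 m^3


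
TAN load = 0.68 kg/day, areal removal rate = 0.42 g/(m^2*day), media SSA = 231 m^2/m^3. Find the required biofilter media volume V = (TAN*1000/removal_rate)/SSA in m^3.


A = 0.68*1000 / 0.42 = 1619.0476 m^2
V = 1619.0476 / 231 = 7.00886

7.00886 m^3


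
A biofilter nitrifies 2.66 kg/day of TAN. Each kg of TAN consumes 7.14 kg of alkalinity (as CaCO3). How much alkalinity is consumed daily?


Alkalinity factor: 7.14 kg CaCO3 consumed per kg TAN nitrified
alk = 2.66 kg TAN * 7.14 = 18.9924 kg CaCO3/day

18.9924 kg CaCO3/day


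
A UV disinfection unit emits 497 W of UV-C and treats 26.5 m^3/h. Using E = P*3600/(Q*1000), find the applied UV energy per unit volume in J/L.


Energy delivered per hour = 497 W * 3600 s = 1789200 J/h
Volume treated per hour = 26.5 m^3/h * 1000 = 26500 L/h
dose = 1789200 / 26500 = 67.517 J/L

67.517 J/L


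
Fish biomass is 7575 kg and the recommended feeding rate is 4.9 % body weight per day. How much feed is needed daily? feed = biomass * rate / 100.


Feeding rate fraction = 4.9% / 100 = 0.049
Daily feed = 7575 kg * 0.049 = 371.175 kg/day

371.175 kg/day


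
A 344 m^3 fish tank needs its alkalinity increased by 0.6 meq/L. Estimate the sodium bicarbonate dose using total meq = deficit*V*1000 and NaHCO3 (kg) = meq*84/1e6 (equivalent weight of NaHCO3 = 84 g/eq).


Tank volume in L = 344 m^3 * 1000 = 344000 L
Total meq required = 0.6 meq/L * 344000 L = 206400 meq
NaHCO3 mass = 206400 meq * 84 mg/meq / 1e6 = 17.3376 kg

17.3376 kg


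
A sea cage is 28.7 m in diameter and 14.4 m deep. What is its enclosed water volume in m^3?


r = d/2 = 28.7/2 = 14.35 m
Base area = pi*r^2 = pi*14.35^2 = 646.92461 m^2
Volume = 646.92461 * 14.4 = 9315.71 m^3

9315.71 m^3


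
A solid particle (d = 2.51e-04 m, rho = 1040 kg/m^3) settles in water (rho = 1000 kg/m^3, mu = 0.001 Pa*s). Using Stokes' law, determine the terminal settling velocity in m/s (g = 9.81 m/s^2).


Density difference: rho_p - rho_f = 1040 - 1000 = 40 kg/m^3
d^2 = (2.51e-04)^2 = 6.3001e-08 m^2
Numerator = (rho_p - rho_f) * g * d^2 = 40 * 9.81 * 6.3001e-08 = 2.4721592e-05
Denominator = 18 * mu = 18 * 0.001 = 0.018
v_s = 2.4721592e-05 / 0.018 = 0.00137342 m/s
Check: Re = rho_f * v_s * d / mu = 1000 * 0.00137342 * 2.51e-04 / 0.001 = 0.345 < 1, so Stokes' law applies.

0.00137342 m/s


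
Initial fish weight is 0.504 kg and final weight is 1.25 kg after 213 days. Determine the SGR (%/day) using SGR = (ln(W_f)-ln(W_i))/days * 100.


ln(W_f) = ln(1.25) = 0.22314355
ln(W_i) = ln(0.504) = -0.68517901
ln(W_f) - ln(W_i) = 0.22314355 - -0.68517901 = 0.90832256
SGR = 0.90832256 / 213 * 100 = 0.426443 %/day

0.426443 %/day


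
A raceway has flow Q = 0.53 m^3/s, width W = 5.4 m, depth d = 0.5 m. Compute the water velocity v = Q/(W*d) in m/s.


Cross-sectional area = W * d = 5.4 * 0.5 = 2.7 m^2
Velocity = Q / A = 0.53 / 2.7 = 0.196296 m/s

0.196296 m/s


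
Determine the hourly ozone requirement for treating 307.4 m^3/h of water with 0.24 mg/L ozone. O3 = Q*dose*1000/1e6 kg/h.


O3 demand (mg/h) = Q * dose * 1000 = 307.4 * 0.24 * 1000 = 73776 mg/h
Convert mg to kg: 73776 / 1e6 = 0.073776 kg/h

0.073776 kg/h


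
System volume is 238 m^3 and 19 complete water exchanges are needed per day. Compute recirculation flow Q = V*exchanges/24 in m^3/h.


Daily recirculation volume = 238 m^3 * 19 = 4522 m^3/day
Flow rate Q = daily volume / 24 h = 4522 / 24 = 188.417 m^3/h

188.417 m^3/h


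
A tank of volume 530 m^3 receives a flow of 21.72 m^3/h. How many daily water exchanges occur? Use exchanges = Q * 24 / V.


Daily flow volume = 21.72 m^3/h * 24 h = 521.28 m^3/day
Exchanges = daily flow / tank volume = 521.28 / 530 = 0.983547 exchanges/day

0.983547 exchanges/day


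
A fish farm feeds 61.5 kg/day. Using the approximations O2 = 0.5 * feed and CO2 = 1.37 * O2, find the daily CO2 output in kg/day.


O2 = 61.5 * 0.5 = 30.75
CO2 = 30.75 * 1.37 = 42.1275

42.1275 kg/day


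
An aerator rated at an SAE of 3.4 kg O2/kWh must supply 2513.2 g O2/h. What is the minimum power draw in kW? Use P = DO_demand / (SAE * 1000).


SAE in g O2/kWh = 3.4 * 1000 = 3400 g/kWh
P = DO_demand / SAE_g = 2513.2 / 3400 = 0.739176 kW

0.739176 kW


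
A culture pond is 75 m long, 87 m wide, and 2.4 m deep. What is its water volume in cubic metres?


Base area = L * W = 75 * 87 = 6525 m^2
Volume = area * depth = 6525 * 2.4 = 15660 m^3

15660 m^3


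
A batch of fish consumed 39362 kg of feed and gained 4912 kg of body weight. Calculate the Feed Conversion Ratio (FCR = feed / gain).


FCR = feed consumed / weight gained
FCR = 39362 kg / 4912 kg = 8.01344

8.01344


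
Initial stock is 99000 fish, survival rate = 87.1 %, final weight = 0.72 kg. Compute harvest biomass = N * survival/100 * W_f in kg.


Survivors = 99000 * 87.1/100 = 86229 fish
Harvest biomass = survivors * W_f = 86229 * 0.72 = 62084.88 kg

62084.88 kg


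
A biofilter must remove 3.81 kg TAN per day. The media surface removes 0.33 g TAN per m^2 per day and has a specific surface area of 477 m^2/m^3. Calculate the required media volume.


A = 3.81*1000 / 0.33 = 11545.455 m^2
V = 11545.455 / 477 = 24.2043

24.2043 m^3


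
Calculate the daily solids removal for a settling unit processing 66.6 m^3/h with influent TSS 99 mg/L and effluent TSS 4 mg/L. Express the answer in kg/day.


Concentration drop: TSS_in - TSS_out = 99 - 4 = 95 mg/L
Hourly solids removed = Q * dTSS = 66.6 m^3/h * 95 mg/L = 6327 g/h  (m^3/h * mg/L = g/h)
Daily solids removed = 6327 * 24 = 151848 g/day
Convert g to kg: 151848 / 1000 = 151.848 kg/day

151.848 kg/day


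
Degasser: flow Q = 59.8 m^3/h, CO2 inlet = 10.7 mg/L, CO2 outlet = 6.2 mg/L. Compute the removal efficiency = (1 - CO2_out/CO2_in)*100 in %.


CO2_out / CO2_in = 6.2 / 10.7 = 0.57943925
Fraction remaining = 0.57943925
efficiency = (1 - 0.57943925) * 100 = 42.0561 %

42.0561 %


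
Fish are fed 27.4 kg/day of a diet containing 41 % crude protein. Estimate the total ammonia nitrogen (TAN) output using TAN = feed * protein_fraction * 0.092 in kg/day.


Protein in feed = 27.4 * 41/100 = 11.234 kg/day
TAN = protein * 0.092 = 11.234 * 0.092 = 1.033528 kg/day

1.033528 kg/day


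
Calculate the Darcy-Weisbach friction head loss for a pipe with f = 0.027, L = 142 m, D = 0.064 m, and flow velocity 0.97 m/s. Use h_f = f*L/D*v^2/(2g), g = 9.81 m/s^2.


v^2 = 0.97^2 = 0.9409 m^2/s^2
L/D = 142/0.064 = 2218.75
h_f = f*(L/D)*v^2/(2g) = 0.027 * 2218.75 * 0.9409 / 19.62 = 2.87287 m

2.87287 m


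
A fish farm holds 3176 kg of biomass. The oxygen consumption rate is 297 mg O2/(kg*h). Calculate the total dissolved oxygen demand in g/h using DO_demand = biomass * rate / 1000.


Total O2 consumption (mg/h) = 3176 kg * 297 mg/(kg*h) = 943272 mg/h
Convert to g/h: 943272 / 1000 = 943.272 g/h

943.272 g/h


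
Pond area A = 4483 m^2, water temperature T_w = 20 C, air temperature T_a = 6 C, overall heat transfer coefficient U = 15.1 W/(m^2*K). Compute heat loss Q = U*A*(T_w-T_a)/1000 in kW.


Temperature difference dT = 20 - 6 = 14 K
Heat loss (W) = U * A * dT = 15.1 * 4483 * 14 = 947706.2 W
Convert to kW: 947706.2 / 1000 = 947.7062 kW

947.7062 kW


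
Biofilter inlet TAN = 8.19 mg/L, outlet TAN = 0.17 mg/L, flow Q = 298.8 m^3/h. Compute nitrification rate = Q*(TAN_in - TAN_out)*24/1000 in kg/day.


Concentration drop: TAN_in - TAN_out = 8.19 - 0.17 = 8.02 mg/L
Hourly TAN removed = Q * dTAN = 298.8 m^3/h * 8.02 mg/L = 2396.376 g/h  (m^3/h * mg/L = g/h)
Daily TAN removed = 2396.376 * 24 = 57513.024 g/day
Convert to kg/day: 57513.024 / 1000 = 57.513024 kg/day

57.513024 kg/day


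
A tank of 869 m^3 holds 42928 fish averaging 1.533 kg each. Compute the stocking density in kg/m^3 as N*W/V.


Total biomass = 42928 fish * 1.533 kg = 65808.624 kg
Density = total biomass / volume = 65808.624 / 869 = 75.7291 kg/m^3

75.7291 kg/m^3


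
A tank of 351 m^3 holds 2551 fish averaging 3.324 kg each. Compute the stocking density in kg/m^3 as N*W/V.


Total biomass = 2551 fish * 3.324 kg = 8479.524 kg
Density = total biomass / volume = 8479.524 / 351 = 24.1582 kg/m^3

24.1582 kg/m^3


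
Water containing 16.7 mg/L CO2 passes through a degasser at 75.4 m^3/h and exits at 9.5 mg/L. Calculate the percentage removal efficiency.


CO2_out / CO2_in = 9.5 / 16.7 = 0.56886228
Fraction remaining = 0.56886228
efficiency = (1 - 0.56886228) * 100 = 43.1138 %

43.1138 %


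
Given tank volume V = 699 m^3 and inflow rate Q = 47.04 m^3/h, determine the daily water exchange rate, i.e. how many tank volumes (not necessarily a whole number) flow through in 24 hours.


Daily flow volume = 47.04 m^3/h * 24 h = 1128.96 m^3/day
Exchanges = daily flow / tank volume = 1128.96 / 699 = 1.61511 exchanges/day

1.61511 exchanges/day


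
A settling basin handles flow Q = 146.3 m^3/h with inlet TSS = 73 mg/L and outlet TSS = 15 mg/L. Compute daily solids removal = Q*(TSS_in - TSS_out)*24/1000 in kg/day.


Concentration drop: TSS_in - TSS_out = 73 - 15 = 58 mg/L
Hourly solids removed = Q * dTSS = 146.3 m^3/h * 58 mg/L = 8485.4 g/h  (m^3/h * mg/L = g/h)
Daily solids removed = 8485.4 * 24 = 203649.6 g/day
Convert g to kg: 203649.6 / 1000 = 203.6496 kg/day

203.6496 kg/day


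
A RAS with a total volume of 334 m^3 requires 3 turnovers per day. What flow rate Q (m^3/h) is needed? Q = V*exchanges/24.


Daily recirculation volume = 334 m^3 * 3 = 1002 m^3/day
Flow rate Q = daily volume / 24 h = 1002 / 24 = 41.75 m^3/h

41.75 m^3/h
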